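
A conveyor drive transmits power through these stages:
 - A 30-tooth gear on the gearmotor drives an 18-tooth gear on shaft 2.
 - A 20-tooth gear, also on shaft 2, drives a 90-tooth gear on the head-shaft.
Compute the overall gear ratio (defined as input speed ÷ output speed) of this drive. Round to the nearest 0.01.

2.70

Each stage contributes driven/driver: gear mesh 18/30 = 0.6, gear mesh 90/20 = 4.5.
Overall: 0.6 × 4.5 = 2.7.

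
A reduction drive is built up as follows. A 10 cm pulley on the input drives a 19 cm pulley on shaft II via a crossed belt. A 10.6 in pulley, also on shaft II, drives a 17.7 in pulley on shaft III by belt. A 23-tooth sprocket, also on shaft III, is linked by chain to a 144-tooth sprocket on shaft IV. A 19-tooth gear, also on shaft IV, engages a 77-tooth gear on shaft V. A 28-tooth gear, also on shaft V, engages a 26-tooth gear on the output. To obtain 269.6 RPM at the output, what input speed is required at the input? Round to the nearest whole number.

20152 RPM

Overall ratio R = 1.9 × 1.6698 × 6.2609 × 4.0526 × 0.92857 = 74.749.
Required input speed = output speed × R = 269.6 × 74.749 = 20152 RPM.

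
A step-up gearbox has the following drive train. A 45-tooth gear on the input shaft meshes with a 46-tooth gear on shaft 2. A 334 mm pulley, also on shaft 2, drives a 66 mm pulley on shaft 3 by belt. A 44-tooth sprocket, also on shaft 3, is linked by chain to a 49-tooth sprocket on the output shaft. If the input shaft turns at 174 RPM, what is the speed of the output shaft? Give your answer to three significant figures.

774 RPM

gear mesh 46/45 = 1.0222 → 174/1.0222 = 170.22 RPM
belt 66/334 = 0.1976 → 170.22/0.1976 = 861.4 RPM
chain 49/44 = 1.1136 → 861.4/1.1136 = 773.5 RPM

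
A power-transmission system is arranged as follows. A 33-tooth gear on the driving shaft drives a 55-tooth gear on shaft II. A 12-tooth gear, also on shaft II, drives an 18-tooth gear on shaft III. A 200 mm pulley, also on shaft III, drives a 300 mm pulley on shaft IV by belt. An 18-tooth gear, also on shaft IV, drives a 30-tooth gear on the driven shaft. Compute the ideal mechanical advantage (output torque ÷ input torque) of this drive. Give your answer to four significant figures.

6.250

Each stage contributes driven/driver: gear mesh 55/33 = 1.6667, gear mesh 18/12 = 1.5, belt 300/200 = 1.5, gear mesh 30/18 = 1.6667.
Overall: 1.6667 × 1.5 × 1.5 × 1.6667 = 6.25.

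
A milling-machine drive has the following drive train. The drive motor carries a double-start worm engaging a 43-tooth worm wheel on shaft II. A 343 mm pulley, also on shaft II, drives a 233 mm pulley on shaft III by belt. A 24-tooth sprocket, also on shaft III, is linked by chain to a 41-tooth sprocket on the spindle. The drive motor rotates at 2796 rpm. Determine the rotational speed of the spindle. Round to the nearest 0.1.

112.1 rpm

Worm: ratio = 43/2 = 21.5, so shaft II turns at 2796 / 21.5 = 130.05 rpm.
Belt: ratio = 233/343 = 0.6793, so shaft III turns at 130.05 / 0.6793 = 191.44 rpm.
Chain: ratio = 41/24 = 1.7083, so the spindle turns at 191.44 / 1.7083 = 112.06 rpm.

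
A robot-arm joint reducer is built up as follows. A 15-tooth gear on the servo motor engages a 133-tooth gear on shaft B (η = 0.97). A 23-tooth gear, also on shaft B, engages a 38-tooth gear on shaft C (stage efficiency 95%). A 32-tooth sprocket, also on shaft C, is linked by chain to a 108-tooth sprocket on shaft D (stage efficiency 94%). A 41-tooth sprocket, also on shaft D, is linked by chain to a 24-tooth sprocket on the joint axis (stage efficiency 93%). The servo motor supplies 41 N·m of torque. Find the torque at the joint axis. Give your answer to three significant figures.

956 N·m

gear mesh 133/15 = 8.8667 → τ = 41·8.8667·0.97 = 352.63 N·m
gear mesh 38/23 = 1.6522 → τ = 352.63·1.6522·0.95 = 553.47 N·m
chain 108/32 = 3.375 → τ = 553.47·3.375·0.94 = 1755.9 N·m
chain 24/41 = 0.58537 → τ = 1755.9·0.58537·0.93 = 955.89 N·m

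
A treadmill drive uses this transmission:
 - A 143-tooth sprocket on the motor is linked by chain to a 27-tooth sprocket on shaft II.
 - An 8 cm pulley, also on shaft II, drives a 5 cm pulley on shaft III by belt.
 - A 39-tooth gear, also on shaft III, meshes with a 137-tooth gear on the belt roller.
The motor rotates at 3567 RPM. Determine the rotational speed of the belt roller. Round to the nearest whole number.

the motor → shaft II (chain, 27/143): 3567 ÷ 0.18881 = 18892 RPM
shaft II → shaft III (belt, 5/8): 18892 ÷ 0.625 = 30227 RPM
shaft III → the belt roller (gear mesh, 137/39): 30227 ÷ 3.5128 = 8604.8 RPM

8605 RPM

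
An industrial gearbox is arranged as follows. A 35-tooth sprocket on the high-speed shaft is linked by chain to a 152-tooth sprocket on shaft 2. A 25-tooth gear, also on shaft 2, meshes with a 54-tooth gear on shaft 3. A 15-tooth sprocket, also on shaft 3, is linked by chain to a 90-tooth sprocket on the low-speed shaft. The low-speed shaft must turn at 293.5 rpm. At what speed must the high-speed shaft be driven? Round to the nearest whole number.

Overall ratio R = 4.3429 × 2.16 × 6 = 56.283.
Required input speed = output speed × R = 293.5 × 56.283 = 16519 rpm.

16519 rpm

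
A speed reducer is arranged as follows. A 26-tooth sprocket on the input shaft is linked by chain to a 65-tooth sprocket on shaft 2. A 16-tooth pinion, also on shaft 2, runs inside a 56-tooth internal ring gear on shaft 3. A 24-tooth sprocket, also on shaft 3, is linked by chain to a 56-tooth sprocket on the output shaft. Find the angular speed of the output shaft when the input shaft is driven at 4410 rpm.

the input shaft → shaft 2 (chain, 65/26): 4410 ÷ 2.5 = 1764 rpm
shaft 2 → shaft 3 (internal gear, 56/16): 1764 ÷ 3.5 = 504 rpm
shaft 3 → the output shaft (chain, 56/24): 504 ÷ 2.3333 = 216 rpm

216 rpm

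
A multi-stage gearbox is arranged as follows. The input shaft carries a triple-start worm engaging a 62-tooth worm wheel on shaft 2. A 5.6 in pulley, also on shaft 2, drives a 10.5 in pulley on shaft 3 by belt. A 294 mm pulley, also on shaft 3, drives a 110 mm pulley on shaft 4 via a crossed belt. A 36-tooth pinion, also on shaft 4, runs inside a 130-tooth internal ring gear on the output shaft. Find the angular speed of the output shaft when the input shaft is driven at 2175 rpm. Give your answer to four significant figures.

41.54 rpm

worm 62/3 = 20.667 → 2175/20.667 = 105.24 rpm
belt 10.5/5.6 = 1.875 → 105.24/1.875 = 56.129 rpm
belt 110/294 = 0.37415 → 56.129/0.37415 = 150.02 rpm
internal gear 130/36 = 3.6111 → 150.02/3.6111 = 41.543 rpm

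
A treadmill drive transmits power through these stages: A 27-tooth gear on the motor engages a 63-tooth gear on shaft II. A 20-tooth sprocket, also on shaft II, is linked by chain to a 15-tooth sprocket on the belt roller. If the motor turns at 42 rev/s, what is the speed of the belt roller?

24 rev/s

Gear mesh: ratio = 63/27 = 2.3333, so shaft II turns at 42 / 2.3333 = 18 rev/s.
Chain: ratio = 15/20 = 0.75, so the belt roller turns at 18 / 0.75 = 24 rev/s.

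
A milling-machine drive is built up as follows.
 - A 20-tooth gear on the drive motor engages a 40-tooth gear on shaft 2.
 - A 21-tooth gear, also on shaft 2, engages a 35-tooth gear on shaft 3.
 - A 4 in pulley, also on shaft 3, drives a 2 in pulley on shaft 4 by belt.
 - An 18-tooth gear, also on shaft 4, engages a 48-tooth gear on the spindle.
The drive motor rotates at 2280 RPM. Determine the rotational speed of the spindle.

the drive motor → shaft 2 (gear mesh, 40/20): 2280 ÷ 2 = 1140 RPM
shaft 2 → shaft 3 (gear mesh, 35/21): 1140 ÷ 1.6667 = 684 RPM
shaft 3 → shaft 4 (belt, 2/4): 684 ÷ 0.5 = 1368 RPM
shaft 4 → the spindle (gear mesh, 48/18): 1368 ÷ 2.6667 = 513 RPM

513 RPM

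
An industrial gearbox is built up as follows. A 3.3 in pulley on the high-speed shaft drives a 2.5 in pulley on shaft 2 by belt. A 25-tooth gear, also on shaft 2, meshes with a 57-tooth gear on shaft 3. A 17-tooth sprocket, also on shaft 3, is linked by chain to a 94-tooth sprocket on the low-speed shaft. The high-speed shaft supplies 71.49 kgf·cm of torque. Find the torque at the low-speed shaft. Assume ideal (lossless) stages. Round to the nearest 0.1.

After the belt (2.5/3.3): 71.49 × 0.75758 = 54.159 kgf·cm
After the gear mesh (57/25): 54.159 × 2.28 = 123.48 kgf·cm
After the chain (94/17): 123.48 × 5.5294 = 682.79 kgf·cm

682.8 kgf·cm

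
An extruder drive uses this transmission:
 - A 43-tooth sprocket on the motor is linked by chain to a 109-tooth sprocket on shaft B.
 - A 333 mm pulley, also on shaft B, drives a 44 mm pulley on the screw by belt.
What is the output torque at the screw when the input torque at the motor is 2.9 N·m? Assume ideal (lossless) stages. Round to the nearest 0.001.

After the chain (109/43): 2.9 × 2.5349 = 7.3512 N·m
After the belt (44/333): 7.3512 × 0.13213 = 0.97132 N·m

0.971 N·m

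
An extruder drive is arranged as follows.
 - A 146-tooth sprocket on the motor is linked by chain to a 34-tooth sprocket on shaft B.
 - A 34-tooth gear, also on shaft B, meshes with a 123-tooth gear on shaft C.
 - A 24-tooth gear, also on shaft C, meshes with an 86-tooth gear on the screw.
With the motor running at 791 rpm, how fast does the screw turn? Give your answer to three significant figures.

chain 34/146 = 0.23288 → 791/0.23288 = 3396.6 rpm
gear mesh 123/34 = 3.6176 → 3396.6/3.6176 = 938.91 rpm
gear mesh 86/24 = 3.5833 → 938.91/3.5833 = 262.02 rpm

262 rpm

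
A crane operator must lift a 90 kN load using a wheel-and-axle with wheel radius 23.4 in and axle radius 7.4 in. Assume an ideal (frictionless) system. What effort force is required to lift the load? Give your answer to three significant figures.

Wheel-and-axle MA = R/r = 23.4/7.4 = 3.1622.
Effort = load / MA = 90 / 3.1622 = 28.462 kN.

28.5 kN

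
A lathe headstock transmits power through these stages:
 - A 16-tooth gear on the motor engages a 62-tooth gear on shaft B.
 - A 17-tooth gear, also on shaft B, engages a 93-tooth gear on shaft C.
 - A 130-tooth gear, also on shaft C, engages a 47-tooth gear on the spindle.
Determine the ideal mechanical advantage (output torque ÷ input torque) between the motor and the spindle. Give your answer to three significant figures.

7.66

Each stage contributes driven/driver: gear mesh 62/16 = 3.875, gear mesh 93/17 = 5.4706, gear mesh 47/130 = 0.36154.
Overall: 3.875 × 5.4706 × 0.36154 = 7.6641.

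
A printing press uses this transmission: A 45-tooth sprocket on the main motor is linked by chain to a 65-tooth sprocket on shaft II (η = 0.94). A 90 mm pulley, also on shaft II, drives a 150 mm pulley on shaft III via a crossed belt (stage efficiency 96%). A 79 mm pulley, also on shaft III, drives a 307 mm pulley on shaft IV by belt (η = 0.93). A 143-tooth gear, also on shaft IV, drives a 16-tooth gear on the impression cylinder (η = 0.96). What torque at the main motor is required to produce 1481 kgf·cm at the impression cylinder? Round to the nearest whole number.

Overall ratio R = 1.4444 × 1.6667 × 3.8861 × 0.11189 = 1.0468; overall efficiency η = 0.94 × 0.96 × 0.93 × 0.96 = 0.8057.
Input torque = output torque / (R × η) = 1481 / (1.0468 × 0.8057) = 1756.1 kgf·cm.

1756 kgf·cm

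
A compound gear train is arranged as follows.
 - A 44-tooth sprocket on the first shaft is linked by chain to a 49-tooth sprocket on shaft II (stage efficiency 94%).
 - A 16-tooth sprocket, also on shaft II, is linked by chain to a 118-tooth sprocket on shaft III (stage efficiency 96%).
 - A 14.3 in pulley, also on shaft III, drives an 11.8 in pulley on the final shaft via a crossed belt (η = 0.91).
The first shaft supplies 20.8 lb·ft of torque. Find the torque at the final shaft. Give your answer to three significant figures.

116 lb·ft

After the chain (49/44): 20.8 × 1.1136 × 0.94 = 21.774 lb·ft
After the chain (118/16): 21.774 × 7.375 × 0.96 = 154.16 lb·ft
After the belt (11.8/14.3): 154.16 × 0.82517 × 0.91 = 115.76 lb·ft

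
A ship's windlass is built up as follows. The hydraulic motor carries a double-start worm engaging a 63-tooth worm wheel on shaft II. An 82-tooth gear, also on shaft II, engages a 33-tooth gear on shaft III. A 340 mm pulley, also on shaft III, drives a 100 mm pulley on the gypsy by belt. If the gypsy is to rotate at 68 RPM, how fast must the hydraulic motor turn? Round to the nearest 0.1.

Overall ratio R = 31.5 × 0.40244 × 0.29412 = 3.7285.
Required input speed = output speed × R = 68 × 3.7285 = 253.54 RPM.

253.5 RPM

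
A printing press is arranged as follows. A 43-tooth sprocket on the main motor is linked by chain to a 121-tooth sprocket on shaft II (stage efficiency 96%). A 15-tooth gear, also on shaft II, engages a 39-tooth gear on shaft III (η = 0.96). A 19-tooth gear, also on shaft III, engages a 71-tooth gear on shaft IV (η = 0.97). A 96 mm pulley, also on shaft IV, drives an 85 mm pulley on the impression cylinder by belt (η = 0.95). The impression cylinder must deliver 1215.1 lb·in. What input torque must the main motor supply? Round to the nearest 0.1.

Overall ratio R = 2.814 × 2.6 × 3.7368 × 0.88542 = 24.207; overall efficiency η = 0.96 × 0.96 × 0.97 × 0.95 = 0.8493.
Input torque = output torque / (R × η) = 1215.1 / (24.207 × 0.8493) = 59.106 lb·in.

59.1 lb·in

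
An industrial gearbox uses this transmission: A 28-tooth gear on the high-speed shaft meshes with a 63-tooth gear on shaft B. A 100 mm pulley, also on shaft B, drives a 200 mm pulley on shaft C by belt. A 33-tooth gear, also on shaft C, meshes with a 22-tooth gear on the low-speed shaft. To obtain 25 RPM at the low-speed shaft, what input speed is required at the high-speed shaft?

Overall ratio R = 2.25 × 2 × 0.66667 = 3.
Required input speed = output speed × R = 25 × 3 = 75 RPM.

75 RPM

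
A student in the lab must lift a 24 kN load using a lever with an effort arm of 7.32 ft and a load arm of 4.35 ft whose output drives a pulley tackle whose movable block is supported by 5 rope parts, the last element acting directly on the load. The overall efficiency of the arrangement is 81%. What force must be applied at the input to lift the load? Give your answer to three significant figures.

Lever MA = effort arm / load arm = 7.32/4.35 = 1.6828.
Block-and-tackle MA = number of supporting rope parts = 5.
Combined ideal MA = 1.6828 × 5 = 8.4138.
Actual MA = 8.4138 × 0.81 = 6.8152.
Effort = load / actual MA = 24 / 6.8152 = 3.5216 kN.

3.52 kN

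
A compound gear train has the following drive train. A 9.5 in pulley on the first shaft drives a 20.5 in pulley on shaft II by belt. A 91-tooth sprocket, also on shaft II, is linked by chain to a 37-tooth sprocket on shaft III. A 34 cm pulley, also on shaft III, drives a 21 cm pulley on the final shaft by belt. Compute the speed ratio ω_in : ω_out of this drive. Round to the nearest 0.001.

Each stage contributes driven/driver: belt 20.5/9.5 = 2.1579, chain 37/91 = 0.40659, belt 21/34 = 0.61765.
Overall: 2.1579 × 0.40659 × 0.61765 = 0.54191.

0.542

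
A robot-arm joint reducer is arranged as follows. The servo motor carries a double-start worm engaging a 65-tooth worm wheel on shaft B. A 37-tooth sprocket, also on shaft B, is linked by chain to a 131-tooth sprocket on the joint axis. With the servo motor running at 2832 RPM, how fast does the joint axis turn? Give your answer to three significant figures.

worm 65/2 = 32.5 → 2832/32.5 = 87.138 RPM
chain 131/37 = 3.5405 → 87.138/3.5405 = 24.612 RPM

24.6 RPM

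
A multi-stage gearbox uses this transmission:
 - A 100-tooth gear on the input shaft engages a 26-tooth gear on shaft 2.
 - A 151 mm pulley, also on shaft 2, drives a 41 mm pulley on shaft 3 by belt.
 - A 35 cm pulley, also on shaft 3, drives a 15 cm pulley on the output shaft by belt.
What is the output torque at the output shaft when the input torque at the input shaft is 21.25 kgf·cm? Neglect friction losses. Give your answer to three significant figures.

0.643 kgf·cm

gear mesh 26/100 = 0.26 → τ = 21.25·0.26 = 5.525 kgf·cm
belt 41/151 = 0.27152 → τ = 5.525·0.27152 = 1.5002 kgf·cm
belt 15/35 = 0.42857 → τ = 1.5002·0.42857 = 0.64293 kgf·cm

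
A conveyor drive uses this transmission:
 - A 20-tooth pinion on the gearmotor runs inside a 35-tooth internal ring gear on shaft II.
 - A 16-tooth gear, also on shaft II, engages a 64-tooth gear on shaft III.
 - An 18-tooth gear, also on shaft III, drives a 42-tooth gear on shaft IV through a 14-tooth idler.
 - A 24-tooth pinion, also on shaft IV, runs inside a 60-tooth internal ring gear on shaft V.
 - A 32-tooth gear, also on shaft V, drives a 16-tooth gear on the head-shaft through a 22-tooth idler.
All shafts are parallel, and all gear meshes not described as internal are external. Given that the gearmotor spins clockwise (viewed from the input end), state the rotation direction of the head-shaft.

counterclockwise

the gearmotor → shaft II: internal mesh, same direction → CW.
shaft II → shaft III: external mesh, 1 reversal → CCW.
shaft III → shaft IV: driver → idler → driven is 2 external meshes, 2 reversals → CCW.
shaft IV → shaft V: internal mesh, same direction → CCW.
shaft V → the head-shaft: driver → idler → driven is 2 external meshes, 2 reversals → CCW.
5 reversals in total — an odd number — so the head-shaft turns opposite to the gearmotor.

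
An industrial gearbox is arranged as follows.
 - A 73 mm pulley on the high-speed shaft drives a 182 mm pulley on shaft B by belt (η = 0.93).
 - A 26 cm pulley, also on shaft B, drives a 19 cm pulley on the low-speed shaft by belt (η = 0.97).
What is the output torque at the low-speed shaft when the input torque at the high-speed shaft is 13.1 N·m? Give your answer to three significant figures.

21.5 N·m

belt 182/73 = 2.4932 → τ = 13.1·2.4932·0.93 = 30.374 N·m
belt 19/26 = 0.73077 → τ = 30.374·0.73077·0.97 = 21.531 N·m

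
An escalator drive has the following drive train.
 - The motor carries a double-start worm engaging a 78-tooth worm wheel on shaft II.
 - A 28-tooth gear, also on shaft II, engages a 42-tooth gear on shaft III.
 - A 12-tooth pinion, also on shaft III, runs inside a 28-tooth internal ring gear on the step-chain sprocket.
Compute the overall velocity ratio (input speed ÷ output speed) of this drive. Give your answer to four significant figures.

Each stage contributes driven/driver: worm 78/2 = 39, gear mesh 42/28 = 1.5, internal gear 28/12 = 2.3333.
Overall: 39 × 1.5 × 2.3333 = 136.5.

136.5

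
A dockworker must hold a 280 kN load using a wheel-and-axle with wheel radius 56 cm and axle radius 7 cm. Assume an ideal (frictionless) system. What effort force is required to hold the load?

Wheel-and-axle MA = R/r = 56/7 = 8.
Effort = load / MA = 280 / 8 = 35 kN.

35 kN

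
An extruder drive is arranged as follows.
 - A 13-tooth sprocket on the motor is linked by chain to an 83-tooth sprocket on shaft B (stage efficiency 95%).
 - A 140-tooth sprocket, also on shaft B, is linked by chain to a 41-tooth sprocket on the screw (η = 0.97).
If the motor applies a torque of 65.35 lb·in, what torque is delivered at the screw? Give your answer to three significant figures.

113 lb·in

After the chain (83/13): 65.35 × 6.3846 × 0.95 = 396.37 lb·in
After the chain (41/140): 396.37 × 0.29286 × 0.97 = 112.6 lb·in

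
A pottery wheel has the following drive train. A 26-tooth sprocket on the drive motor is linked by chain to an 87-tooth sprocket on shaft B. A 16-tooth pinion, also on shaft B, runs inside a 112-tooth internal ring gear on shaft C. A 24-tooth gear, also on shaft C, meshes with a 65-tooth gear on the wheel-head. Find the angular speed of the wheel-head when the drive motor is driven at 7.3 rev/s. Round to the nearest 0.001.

0.115 rev/s

the drive motor → shaft B (chain, 87/26): 7.3 ÷ 3.3462 = 2.1816 rev/s
shaft B → shaft C (internal gear, 112/16): 2.1816 ÷ 7 = 0.31166 rev/s
shaft C → the wheel-head (gear mesh, 65/24): 0.31166 ÷ 2.7083 = 0.11507 rev/s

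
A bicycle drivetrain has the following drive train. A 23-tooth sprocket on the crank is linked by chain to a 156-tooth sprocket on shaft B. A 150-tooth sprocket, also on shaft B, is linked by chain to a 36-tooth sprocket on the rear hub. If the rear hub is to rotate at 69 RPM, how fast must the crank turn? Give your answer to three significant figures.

Overall ratio R = 6.7826 × 0.24 = 1.6278.
Required input speed = output speed × R = 69 × 1.6278 = 112.32 RPM.

112 RPM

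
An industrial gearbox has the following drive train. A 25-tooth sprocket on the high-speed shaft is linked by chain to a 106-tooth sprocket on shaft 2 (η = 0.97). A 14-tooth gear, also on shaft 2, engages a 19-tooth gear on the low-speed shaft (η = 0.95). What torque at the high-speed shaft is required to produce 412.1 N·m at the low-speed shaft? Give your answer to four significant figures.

Overall ratio R = 4.24 × 1.3571 = 5.7543; overall efficiency η = 0.97 × 0.95 = 0.9215.
Input torque = output torque / (R × η) = 412.1 / (5.7543 × 0.9215) = 77.717 N·m.

77.72 N·m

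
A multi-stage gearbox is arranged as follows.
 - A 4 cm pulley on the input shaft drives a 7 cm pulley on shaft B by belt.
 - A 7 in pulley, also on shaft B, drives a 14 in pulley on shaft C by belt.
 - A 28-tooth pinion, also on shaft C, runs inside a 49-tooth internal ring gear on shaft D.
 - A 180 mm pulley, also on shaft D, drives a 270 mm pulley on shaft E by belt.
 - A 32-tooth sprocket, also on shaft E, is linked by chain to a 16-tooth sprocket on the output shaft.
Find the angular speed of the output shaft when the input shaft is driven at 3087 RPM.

672 RPM

the input shaft → shaft B (belt, 7/4): 3087 ÷ 1.75 = 1764 RPM
shaft B → shaft C (belt, 14/7): 1764 ÷ 2 = 882 RPM
shaft C → shaft D (internal gear, 49/28): 882 ÷ 1.75 = 504 RPM
shaft D → shaft E (belt, 270/180): 504 ÷ 1.5 = 336 RPM
shaft E → the output shaft (chain, 16/32): 336 ÷ 0.5 = 672 RPM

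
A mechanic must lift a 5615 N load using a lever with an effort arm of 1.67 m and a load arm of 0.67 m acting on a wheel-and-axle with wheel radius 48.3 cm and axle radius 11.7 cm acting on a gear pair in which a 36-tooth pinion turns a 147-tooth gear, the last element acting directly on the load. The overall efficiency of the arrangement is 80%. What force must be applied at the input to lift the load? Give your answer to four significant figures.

Lever MA = effort arm / load arm = 1.67/0.67 = 2.4925.
Wheel-and-axle MA = R/r = 48.3/11.7 = 4.1282.
Gear pair MA = 147/36 = 4.0833.
Combined ideal MA = 2.4925 × 4.1282 × 4.0833 = 42.016.
Actual MA = 42.016 × 0.80 = 33.613.
Effort = load / actual MA = 5615 / 33.613 = 167.05 N.

167.0 N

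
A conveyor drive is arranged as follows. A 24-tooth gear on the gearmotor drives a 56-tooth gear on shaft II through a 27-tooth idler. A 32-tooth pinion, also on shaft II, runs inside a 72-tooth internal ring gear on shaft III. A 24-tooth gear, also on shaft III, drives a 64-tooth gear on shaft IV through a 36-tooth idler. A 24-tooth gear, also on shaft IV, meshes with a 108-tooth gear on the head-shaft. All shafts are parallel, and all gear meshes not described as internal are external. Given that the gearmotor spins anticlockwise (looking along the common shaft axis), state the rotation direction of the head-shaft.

the gearmotor → shaft II: driver → idler → driven is 2 external meshes, 2 reversals → CCW.
shaft II → shaft III: internal mesh, same direction → CCW.
shaft III → shaft IV: driver → idler → driven is 2 external meshes, 2 reversals → CCW.
shaft IV → the head-shaft: external mesh, 1 reversal → CW.
5 reversals in total — an odd number — so the head-shaft turns opposite to the gearmotor.

clockwise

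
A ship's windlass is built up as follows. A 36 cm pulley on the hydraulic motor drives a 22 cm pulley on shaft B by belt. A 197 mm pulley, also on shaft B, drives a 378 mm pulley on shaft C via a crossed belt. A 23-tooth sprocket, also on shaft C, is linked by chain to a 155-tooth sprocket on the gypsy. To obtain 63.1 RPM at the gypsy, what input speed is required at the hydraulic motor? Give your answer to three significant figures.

Overall ratio R = 0.61111 × 1.9188 × 6.7391 = 7.9022.
Required input speed = output speed × R = 63.1 × 7.9022 = 498.63 RPM.

499 RPM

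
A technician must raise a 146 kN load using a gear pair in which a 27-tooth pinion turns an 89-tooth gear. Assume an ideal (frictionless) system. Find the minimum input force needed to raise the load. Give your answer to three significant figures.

Gear pair MA = 89/27 = 3.2963.
Effort = load / MA = 146 / 3.2963 = 44.292 kN.

44.3 kN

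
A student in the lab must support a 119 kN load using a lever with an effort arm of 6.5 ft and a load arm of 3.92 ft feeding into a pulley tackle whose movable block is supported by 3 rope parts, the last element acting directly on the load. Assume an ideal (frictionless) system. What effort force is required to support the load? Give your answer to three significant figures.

Lever MA = effort arm / load arm = 6.5/3.92 = 1.6582.
Block-and-tackle MA = number of supporting rope parts = 3.
Combined ideal MA = 1.6582 × 3 = 4.9745.
Effort = load / MA = 119 / 4.9745 = 23.922 kN.

23.9 kN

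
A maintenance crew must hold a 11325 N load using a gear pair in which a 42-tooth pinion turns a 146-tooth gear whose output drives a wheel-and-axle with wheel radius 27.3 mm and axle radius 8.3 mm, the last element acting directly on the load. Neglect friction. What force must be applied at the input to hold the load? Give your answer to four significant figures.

Gear pair MA = 146/42 = 3.4762.
Wheel-and-axle MA = R/r = 27.3/8.3 = 3.2892.
Combined ideal MA = 3.4762 × 3.2892 = 11.434.
Effort = load / MA = 11325 / 11.434 = 990.49 N.

990.5 N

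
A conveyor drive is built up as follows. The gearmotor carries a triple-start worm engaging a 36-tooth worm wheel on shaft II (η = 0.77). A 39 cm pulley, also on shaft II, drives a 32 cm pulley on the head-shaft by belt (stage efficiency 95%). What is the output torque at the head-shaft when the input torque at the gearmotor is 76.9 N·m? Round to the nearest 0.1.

553.9 N·m

After the worm (36/3): 76.9 × 12 × 0.77 = 710.56 N·m
After the belt (32/39): 710.56 × 0.82051 × 0.95 = 553.87 N·m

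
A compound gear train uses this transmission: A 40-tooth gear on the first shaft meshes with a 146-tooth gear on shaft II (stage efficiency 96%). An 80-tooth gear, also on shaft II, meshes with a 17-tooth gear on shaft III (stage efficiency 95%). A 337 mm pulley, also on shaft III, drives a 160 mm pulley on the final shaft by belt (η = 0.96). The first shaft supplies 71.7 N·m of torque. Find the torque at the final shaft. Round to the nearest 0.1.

gear mesh 146/40 = 3.65 → τ = 71.7·3.65·0.96 = 251.24 N·m
gear mesh 17/80 = 0.2125 → τ = 251.24·0.2125·0.95 = 50.718 N·m
belt 160/337 = 0.47478 → τ = 50.718·0.47478·0.96 = 23.117 N·m

23.1 N·m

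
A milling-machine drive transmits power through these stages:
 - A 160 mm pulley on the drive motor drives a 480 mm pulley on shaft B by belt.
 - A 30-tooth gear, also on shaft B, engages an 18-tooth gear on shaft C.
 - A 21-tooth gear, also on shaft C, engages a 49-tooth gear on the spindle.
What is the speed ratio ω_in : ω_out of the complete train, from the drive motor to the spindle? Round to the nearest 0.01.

4.20

Each stage contributes driven/driver: belt 480/160 = 3, gear mesh 18/30 = 0.6, gear mesh 49/21 = 2.3333.
Overall: 3 × 0.6 × 2.3333 = 4.2.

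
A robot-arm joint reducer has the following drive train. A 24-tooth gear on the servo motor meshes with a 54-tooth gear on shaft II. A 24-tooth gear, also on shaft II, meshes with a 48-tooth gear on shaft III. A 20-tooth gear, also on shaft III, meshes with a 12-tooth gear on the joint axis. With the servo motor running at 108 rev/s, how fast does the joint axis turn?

the servo motor → shaft II (gear mesh, 54/24): 108 ÷ 2.25 = 48 rev/s
shaft II → shaft III (gear mesh, 48/24): 48 ÷ 2 = 24 rev/s
shaft III → the joint axis (gear mesh, 12/20): 24 ÷ 0.6 = 40 rev/s

40 rev/s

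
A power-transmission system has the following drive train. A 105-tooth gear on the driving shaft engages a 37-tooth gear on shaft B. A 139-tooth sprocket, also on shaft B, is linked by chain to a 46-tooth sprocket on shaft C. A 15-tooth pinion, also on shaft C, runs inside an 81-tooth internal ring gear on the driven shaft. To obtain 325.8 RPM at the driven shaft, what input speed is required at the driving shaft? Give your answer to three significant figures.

Overall ratio R = 0.35238 × 0.33094 × 5.4 = 0.62972.
Required input speed = output speed × R = 325.8 × 0.62972 = 205.16 RPM.

205 RPM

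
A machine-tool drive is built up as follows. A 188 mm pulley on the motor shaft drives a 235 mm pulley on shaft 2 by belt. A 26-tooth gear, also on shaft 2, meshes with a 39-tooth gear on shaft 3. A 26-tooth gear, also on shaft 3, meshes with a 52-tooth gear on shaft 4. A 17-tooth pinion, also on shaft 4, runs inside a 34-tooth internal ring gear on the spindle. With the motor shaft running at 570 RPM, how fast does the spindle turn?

belt 235/188 = 1.25 → 570/1.25 = 456 RPM
gear mesh 39/26 = 1.5 → 456/1.5 = 304 RPM
gear mesh 52/26 = 2 → 304/2 = 152 RPM
internal gear 34/17 = 2 → 152/2 = 76 RPM

76 RPM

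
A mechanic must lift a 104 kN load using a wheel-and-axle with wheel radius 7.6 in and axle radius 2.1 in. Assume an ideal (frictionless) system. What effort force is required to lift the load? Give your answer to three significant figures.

Wheel-and-axle MA = R/r = 7.6/2.1 = 3.619.
Effort = load / MA = 104 / 3.619 = 28.737 kN.

28.7 kN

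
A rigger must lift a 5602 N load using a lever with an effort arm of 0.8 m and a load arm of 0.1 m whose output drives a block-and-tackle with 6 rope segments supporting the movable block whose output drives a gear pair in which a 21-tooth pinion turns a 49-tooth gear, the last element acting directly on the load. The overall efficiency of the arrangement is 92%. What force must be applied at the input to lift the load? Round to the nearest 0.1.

Lever MA = effort arm / load arm = 0.8/0.1 = 8.
Block-and-tackle MA = number of supporting rope parts = 6.
Gear pair MA = 49/21 = 2.3333.
Combined ideal MA = 8 × 6 × 2.3333 = 112.
Actual MA = 112 × 0.92 = 103.04.
Effort = load / actual MA = 5602 / 103.04 = 54.367 N.

54.4 N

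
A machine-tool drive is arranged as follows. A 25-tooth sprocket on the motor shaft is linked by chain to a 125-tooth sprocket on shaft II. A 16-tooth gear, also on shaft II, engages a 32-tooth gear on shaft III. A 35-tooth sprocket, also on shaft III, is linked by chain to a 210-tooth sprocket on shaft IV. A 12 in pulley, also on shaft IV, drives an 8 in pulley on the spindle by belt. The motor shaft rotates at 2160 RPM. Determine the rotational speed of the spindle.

54 RPM

the motor shaft → shaft II (chain, 125/25): 2160 ÷ 5 = 432 RPM
shaft II → shaft III (gear mesh, 32/16): 432 ÷ 2 = 216 RPM
shaft III → shaft IV (chain, 210/35): 216 ÷ 6 = 36 RPM
shaft IV → the spindle (belt, 8/12): 36 ÷ 0.66667 = 54 RPM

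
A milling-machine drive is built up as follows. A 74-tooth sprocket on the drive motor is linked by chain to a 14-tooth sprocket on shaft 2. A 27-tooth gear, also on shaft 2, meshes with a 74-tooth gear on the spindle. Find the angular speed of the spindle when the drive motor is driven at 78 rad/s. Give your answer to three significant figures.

Chain: ratio = 14/74 = 0.18919, so shaft 2 turns at 78 / 0.18919 = 412.29 rad/s.
Gear mesh: ratio = 74/27 = 2.7407, so the spindle turns at 412.29 / 2.7407 = 150.43 rad/s.

150 rad/s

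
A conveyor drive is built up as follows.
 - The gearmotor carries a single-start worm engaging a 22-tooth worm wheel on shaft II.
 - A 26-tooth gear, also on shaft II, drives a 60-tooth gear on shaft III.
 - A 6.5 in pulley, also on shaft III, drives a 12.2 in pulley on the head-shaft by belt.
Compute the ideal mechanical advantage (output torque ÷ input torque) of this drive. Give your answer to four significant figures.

95.29

Each stage contributes driven/driver: worm 22/1 = 22, gear mesh 60/26 = 2.3077, belt 12.2/6.5 = 1.8769.
Overall: 22 × 2.3077 × 1.8769 = 95.29.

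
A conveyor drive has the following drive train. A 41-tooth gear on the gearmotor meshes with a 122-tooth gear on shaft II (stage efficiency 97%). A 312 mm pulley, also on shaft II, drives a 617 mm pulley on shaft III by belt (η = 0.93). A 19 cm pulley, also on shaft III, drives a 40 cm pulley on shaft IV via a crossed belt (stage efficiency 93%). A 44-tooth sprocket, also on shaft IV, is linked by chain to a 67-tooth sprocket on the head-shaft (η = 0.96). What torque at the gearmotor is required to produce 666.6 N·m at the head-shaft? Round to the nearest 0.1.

43.9 N·m

Overall ratio R = 2.9756 × 1.9776 × 2.1053 × 1.5227 = 18.864; overall efficiency η = 0.97 × 0.93 × 0.93 × 0.96 = 0.8054.
Input torque = output torque / (R × η) = 666.6 / (18.864 × 0.8054) = 43.875 N·m.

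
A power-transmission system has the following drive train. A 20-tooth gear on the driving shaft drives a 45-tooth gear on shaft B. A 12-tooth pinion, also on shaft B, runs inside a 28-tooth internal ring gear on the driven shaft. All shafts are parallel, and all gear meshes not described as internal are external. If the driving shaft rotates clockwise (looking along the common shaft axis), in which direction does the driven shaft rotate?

anticlockwise

the driving shaft → shaft B: external mesh, 1 reversal → CCW.
shaft B → the driven shaft: internal mesh, same direction → CCW.
1 reversal in total — an odd number — so the driven shaft turns opposite to the driving shaft.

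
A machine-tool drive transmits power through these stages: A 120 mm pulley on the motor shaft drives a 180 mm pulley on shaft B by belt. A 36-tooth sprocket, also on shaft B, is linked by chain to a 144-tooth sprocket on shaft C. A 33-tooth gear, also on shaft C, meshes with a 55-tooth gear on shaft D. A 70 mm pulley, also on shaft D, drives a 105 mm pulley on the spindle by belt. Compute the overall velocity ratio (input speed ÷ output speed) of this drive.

15

Each stage contributes driven/driver: belt 180/120 = 1.5, chain 144/36 = 4, gear mesh 55/33 = 1.6667, belt 105/70 = 1.5.
Overall: 1.5 × 4 × 1.6667 × 1.5 = 15.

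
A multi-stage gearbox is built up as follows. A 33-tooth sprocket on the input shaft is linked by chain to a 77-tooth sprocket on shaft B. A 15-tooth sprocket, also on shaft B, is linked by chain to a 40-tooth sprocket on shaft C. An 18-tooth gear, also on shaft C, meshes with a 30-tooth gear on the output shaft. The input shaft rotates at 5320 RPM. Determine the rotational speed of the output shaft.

513 RPM

chain 77/33 = 2.3333 → 5320/2.3333 = 2280 RPM
chain 40/15 = 2.6667 → 2280/2.6667 = 855 RPM
gear mesh 30/18 = 1.6667 → 855/1.6667 = 513 RPM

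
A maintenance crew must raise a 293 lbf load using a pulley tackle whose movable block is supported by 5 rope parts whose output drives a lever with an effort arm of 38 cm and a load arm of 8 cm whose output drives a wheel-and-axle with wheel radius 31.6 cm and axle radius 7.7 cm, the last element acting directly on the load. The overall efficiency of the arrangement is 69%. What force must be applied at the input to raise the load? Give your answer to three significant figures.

4.36 lbf

Block-and-tackle MA = number of supporting rope parts = 5.
Lever MA = effort arm / load arm = 38/8 = 4.75.
Wheel-and-axle MA = R/r = 31.6/7.7 = 4.1039.
Combined ideal MA = 5 × 4.75 × 4.1039 = 97.468.
Actual MA = 97.468 × 0.69 = 67.253.
Effort = load / actual MA = 293 / 67.253 = 4.3567 lbf.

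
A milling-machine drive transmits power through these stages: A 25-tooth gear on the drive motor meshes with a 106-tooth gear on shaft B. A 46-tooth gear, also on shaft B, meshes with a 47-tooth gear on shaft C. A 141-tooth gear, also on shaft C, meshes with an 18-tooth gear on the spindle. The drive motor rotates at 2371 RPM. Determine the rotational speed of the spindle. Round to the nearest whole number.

Gear mesh: ratio = 106/25 = 4.24, so shaft B turns at 2371 / 4.24 = 559.2 RPM.
Gear mesh: ratio = 47/46 = 1.0217, so shaft C turns at 559.2 / 1.0217 = 547.3 RPM.
Gear mesh: ratio = 18/141 = 0.12766, so the spindle turns at 547.3 / 0.12766 = 4287.2 RPM.

4287 RPM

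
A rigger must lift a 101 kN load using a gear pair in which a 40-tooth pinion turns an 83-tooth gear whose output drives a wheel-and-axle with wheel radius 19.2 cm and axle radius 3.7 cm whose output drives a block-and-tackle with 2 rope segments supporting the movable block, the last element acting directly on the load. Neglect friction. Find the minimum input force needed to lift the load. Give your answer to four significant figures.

Gear pair MA = 83/40 = 2.075.
Wheel-and-axle MA = R/r = 19.2/3.7 = 5.1892.
Block-and-tackle MA = number of supporting rope parts = 2.
Combined ideal MA = 2.075 × 5.1892 × 2 = 21.535.
Effort = load / MA = 101 / 21.535 = 4.69 kN.

4.690 kN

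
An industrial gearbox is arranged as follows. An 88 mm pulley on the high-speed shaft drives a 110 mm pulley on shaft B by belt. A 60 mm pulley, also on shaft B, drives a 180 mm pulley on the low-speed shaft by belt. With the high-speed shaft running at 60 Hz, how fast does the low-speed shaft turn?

16 Hz

the high-speed shaft → shaft B (belt, 110/88): 60 ÷ 1.25 = 48 Hz
shaft B → the low-speed shaft (belt, 180/60): 48 ÷ 3 = 16 Hz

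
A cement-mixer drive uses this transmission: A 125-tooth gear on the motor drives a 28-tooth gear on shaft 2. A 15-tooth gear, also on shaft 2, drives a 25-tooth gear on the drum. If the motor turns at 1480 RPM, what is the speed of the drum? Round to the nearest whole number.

Gear mesh: ratio = 28/125 = 0.224, so shaft 2 turns at 1480 / 0.224 = 6607.1 RPM.
Gear mesh: ratio = 25/15 = 1.6667, so the drum turns at 6607.1 / 1.6667 = 3964.3 RPM.

3964 RPM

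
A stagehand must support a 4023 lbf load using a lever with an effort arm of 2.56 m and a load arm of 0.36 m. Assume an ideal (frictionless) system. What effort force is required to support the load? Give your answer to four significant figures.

565.7 lbf

Lever MA = effort arm / load arm = 2.56/0.36 = 7.1111.
Effort = load / MA = 4023 / 7.1111 = 565.73 lbf.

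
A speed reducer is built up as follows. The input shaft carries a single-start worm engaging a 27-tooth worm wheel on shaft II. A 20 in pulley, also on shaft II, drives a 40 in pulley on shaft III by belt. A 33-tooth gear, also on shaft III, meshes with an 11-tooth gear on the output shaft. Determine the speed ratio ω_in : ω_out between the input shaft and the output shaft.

18

Each stage contributes driven/driver: worm 27/1 = 27, belt 40/20 = 2, gear mesh 11/33 = 0.33333.
Overall: 27 × 2 × 0.33333 = 18.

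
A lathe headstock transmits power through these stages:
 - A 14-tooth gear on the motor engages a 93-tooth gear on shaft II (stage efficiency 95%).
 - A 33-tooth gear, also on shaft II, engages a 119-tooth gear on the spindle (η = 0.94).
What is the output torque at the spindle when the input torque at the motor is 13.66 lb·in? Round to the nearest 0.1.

292.2 lb·in

Gear mesh: ratio = 93/14 = 6.6429; torque at shaft II = 13.66 × 6.6429 × 0.95 = 86.204 lb·in.
Gear mesh: ratio = 119/33 = 3.6061; torque at the spindle = 86.204 × 3.6061 × 0.94 = 292.21 lb·in.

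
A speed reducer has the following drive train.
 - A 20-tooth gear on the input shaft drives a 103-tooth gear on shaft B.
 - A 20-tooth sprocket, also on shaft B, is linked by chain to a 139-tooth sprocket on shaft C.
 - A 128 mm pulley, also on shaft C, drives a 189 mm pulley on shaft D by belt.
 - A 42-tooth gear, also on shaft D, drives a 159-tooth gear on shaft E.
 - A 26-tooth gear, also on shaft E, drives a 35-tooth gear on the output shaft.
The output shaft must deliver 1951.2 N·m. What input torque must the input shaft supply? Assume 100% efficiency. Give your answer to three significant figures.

7.24 N·m

Overall ratio R = 5.15 × 6.95 × 1.4766 × 3.7857 × 1.3462 = 269.33.
Input torque = output torque / R = 1951.2 / 269.33 = 7.2446 N·m.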